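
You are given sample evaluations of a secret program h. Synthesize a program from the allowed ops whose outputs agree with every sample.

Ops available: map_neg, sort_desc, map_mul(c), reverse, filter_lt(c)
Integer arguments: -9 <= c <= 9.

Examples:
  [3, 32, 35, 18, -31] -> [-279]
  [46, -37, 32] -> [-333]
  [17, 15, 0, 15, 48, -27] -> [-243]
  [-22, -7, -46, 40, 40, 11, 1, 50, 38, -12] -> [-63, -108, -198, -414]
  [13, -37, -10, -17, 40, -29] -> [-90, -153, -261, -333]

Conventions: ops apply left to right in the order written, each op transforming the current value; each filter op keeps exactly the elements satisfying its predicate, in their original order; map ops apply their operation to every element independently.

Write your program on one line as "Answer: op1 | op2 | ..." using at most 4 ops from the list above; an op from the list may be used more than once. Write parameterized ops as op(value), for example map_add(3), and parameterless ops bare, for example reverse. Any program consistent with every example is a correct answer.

map_mul(9) | reverse | filter_lt(-2) | sort_desc

Check, running the answer program on each example:
  [3, 32, 35, 18, -31] -> [27, 288, 315, 162, -279] -> [-279, 162, 315, 288, 27] -> [-279] -> [-279]
  [46, -37, 32] -> [414, -333, 288] -> [288, -333, 414] -> [-333] -> [-333]
  [17, 15, 0, 15, 48, -27] -> [153, 135, 0, 135, 432, -243] -> [-243, 432, 135, 0, 135, 153] -> [-243] -> [-243]
  [-22, -7, -46, 40, 40, 11, 1, 50, 38, -12] -> [-198, -63, -414, 360, 360, 99, 9, 450, 342, -108] -> [-108, 342, 450, 9, 99, 360, 360, -414, -63, -198] -> [-108, -414, -63, -198] -> [-63, -108, -198, -414]
  [13, -37, -10, -17, 40, -29] -> [117, -333, -90, -153, 360, -261] -> [-261, 360, -153, -90, -333, 117] -> [-261, -153, -90, -333] -> [-90, -153, -261, -333]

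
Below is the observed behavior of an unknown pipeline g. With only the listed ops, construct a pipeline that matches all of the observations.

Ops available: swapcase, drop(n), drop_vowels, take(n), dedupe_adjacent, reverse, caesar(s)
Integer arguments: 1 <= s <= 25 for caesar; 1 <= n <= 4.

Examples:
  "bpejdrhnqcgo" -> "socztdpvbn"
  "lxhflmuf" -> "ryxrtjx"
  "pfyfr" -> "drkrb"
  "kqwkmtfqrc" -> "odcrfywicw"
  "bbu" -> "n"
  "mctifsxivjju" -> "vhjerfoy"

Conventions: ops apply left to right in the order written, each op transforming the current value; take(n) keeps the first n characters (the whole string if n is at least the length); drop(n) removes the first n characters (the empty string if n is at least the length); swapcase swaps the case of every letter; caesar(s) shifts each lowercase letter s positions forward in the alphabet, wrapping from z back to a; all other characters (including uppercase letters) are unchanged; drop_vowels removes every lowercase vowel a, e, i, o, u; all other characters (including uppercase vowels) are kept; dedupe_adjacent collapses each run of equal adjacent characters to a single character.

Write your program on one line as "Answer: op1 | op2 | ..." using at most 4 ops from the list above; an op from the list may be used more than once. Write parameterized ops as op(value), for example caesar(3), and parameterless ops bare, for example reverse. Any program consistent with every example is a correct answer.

dedupe_adjacent | reverse | drop_vowels | caesar(12)

Check, running the answer program on each example:
  "bpejdrhnqcgo" -> "bpejdrhnqcgo" -> "ogcqnhrdjepb" -> "gcqnhrdjpb" -> "socztdpvbn"
  "lxhflmuf" -> "lxhflmuf" -> "fumlfhxl" -> "fmlfhxl" -> "ryxrtjx"
  "pfyfr" -> "pfyfr" -> "rfyfp" -> "rfyfp" -> "drkrb"
  "kqwkmtfqrc" -> "kqwkmtfqrc" -> "crqftmkwqk" -> "crqftmkwqk" -> "odcrfywicw"
  "bbu" -> "bu" -> "ub" -> "b" -> "n"
  "mctifsxivjju" -> "mctifsxivju" -> "ujvixsfitcm" -> "jvxsftcm" -> "vhjerfoy"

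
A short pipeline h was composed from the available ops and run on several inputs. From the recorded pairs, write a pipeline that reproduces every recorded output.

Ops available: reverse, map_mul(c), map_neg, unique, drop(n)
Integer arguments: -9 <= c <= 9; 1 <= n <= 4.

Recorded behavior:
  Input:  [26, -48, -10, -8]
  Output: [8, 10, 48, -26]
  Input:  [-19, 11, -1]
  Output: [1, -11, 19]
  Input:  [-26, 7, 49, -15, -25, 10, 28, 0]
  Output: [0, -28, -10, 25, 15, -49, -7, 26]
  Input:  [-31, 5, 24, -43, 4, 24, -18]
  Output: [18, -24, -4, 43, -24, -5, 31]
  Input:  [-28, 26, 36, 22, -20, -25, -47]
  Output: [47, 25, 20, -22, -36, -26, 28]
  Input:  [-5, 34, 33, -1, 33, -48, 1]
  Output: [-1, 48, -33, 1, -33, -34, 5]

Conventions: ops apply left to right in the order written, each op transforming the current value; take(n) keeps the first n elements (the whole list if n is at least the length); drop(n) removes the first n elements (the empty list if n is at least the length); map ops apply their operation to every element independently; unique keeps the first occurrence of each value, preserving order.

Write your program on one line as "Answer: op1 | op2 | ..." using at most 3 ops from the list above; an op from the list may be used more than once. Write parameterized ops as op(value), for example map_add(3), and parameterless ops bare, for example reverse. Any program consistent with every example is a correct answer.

map_neg | reverse

Check, running the answer program on each example:
  [26, -48, -10, -8] -> [-26, 48, 10, 8] -> [8, 10, 48, -26]
  [-19, 11, -1] -> [19, -11, 1] -> [1, -11, 19]
  [-26, 7, 49, -15, -25, 10, 28, 0] -> [26, -7, -49, 15, 25, -10, -28, 0] -> [0, -28, -10, 25, 15, -49, -7, 26]
  [-31, 5, 24, -43, 4, 24, -18] -> [31, -5, -24, 43, -4, -24, 18] -> [18, -24, -4, 43, -24, -5, 31]
  [-28, 26, 36, 22, -20, -25, -47] -> [28, -26, -36, -22, 20, 25, 47] -> [47, 25, 20, -22, -36, -26, 28]
  [-5, 34, 33, -1, 33, -48, 1] -> [5, -34, -33, 1, -33, 48, -1] -> [-1, 48, -33, 1, -33, -34, 5]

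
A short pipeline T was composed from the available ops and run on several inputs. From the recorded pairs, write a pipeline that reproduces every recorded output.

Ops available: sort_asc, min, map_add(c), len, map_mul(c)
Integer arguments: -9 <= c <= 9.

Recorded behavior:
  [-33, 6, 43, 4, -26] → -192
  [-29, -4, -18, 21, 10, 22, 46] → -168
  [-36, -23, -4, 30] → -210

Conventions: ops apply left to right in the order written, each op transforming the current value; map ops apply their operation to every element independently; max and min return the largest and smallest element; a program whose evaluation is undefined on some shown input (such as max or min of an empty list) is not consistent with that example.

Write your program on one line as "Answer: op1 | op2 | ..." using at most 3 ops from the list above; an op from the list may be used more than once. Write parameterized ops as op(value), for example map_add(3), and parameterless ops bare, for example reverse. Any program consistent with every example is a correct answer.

map_mul(6) | map_add(6) | min

Check, running the answer program on each example:
  [-33, 6, 43, 4, -26] -> [-198, 36, 258, 24, -156] -> [-192, 42, 264, 30, -150] -> -192
  [-29, -4, -18, 21, 10, 22, 46] -> [-174, -24, -108, 126, 60, 132, 276] -> [-168, -18, -102, 132, 66, 138, 282] -> -168
  [-36, -23, -4, 30] -> [-216, -138, -24, 180] -> [-210, -132, -18, 186] -> -210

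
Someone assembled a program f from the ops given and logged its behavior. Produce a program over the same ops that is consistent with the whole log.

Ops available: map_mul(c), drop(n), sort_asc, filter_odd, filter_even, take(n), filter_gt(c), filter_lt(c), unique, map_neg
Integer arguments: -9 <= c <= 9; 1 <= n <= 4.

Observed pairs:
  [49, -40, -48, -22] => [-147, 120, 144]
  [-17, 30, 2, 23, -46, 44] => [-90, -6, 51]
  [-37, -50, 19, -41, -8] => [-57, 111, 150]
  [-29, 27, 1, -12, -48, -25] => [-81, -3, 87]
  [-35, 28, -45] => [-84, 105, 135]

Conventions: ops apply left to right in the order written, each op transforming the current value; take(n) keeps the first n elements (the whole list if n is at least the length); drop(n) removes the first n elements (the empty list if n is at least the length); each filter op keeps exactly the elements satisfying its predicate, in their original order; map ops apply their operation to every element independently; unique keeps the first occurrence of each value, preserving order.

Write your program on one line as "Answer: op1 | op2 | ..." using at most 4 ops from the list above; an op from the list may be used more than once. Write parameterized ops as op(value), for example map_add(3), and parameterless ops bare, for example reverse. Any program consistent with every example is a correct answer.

map_neg | map_mul(3) | take(3) | sort_asc

Check, running the answer program on each example:
  [49, -40, -48, -22] -> [-49, 40, 48, 22] -> [-147, 120, 144, 66] -> [-147, 120, 144] -> [-147, 120, 144]
  [-17, 30, 2, 23, -46, 44] -> [17, -30, -2, -23, 46, -44] -> [51, -90, -6, -69, 138, -132] -> [51, -90, -6] -> [-90, -6, 51]
  [-37, -50, 19, -41, -8] -> [37, 50, -19, 41, 8] -> [111, 150, -57, 123, 24] -> [111, 150, -57] -> [-57, 111, 150]
  [-29, 27, 1, -12, -48, -25] -> [29, -27, -1, 12, 48, 25] -> [87, -81, -3, 36, 144, 75] -> [87, -81, -3] -> [-81, -3, 87]
  [-35, 28, -45] -> [35, -28, 45] -> [105, -84, 135] -> [105, -84, 135] -> [-84, 105, 135]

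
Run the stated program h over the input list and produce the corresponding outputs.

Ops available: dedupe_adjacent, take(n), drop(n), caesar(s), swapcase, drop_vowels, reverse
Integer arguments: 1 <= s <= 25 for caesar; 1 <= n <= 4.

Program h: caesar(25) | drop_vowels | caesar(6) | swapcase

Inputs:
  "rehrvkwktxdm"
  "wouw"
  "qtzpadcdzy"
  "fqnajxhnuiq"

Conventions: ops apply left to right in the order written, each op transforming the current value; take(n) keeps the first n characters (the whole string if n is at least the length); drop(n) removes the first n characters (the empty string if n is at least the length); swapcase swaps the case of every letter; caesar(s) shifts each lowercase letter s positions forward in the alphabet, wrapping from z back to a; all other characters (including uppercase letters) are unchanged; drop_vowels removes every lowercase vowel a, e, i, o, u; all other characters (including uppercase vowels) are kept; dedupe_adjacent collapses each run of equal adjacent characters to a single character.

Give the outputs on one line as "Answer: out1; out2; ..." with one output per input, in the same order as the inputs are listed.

Execution, op by op:
  "rehrvkwktxdm" -> "qdgqujvjswcl" -> "qdgqjvjswcl" -> "wjmwpbpycir" -> "WJMWPBPYCIR"
  "wouw" -> "vntv" -> "vntv" -> "btzb" -> "BTZB"
  "qtzpadcdzy" -> "psyozcbcyx" -> "psyzcbcyx" -> "vyefihied" -> "VYEFIHIED"
  "fqnajxhnuiq" -> "epmziwgmthp" -> "pmzwgmthp" -> "vsfcmsznv" -> "VSFCMSZNV"

"WJMWPBPYCIR"; "BTZB"; "VYEFIHIED"; "VSFCMSZNV"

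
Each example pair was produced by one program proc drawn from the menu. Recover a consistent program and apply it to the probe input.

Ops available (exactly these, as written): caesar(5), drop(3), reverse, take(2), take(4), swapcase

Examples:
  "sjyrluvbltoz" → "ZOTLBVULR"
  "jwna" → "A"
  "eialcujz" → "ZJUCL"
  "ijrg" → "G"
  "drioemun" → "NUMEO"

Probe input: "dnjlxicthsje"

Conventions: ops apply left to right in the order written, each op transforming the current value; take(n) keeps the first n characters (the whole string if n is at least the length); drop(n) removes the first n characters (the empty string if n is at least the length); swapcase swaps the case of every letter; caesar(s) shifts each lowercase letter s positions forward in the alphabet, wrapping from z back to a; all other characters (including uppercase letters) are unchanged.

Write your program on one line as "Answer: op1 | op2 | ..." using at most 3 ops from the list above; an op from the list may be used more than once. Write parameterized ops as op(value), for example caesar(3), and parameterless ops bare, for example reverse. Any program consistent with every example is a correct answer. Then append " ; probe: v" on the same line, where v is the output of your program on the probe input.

drop(3) | swapcase | reverse ; probe: "EJSHTCIXL"

Check, running the answer program on each example:
  "sjyrluvbltoz" -> "rluvbltoz" -> "RLUVBLTOZ" -> "ZOTLBVULR"
  "jwna" -> "a" -> "A" -> "A"
  "eialcujz" -> "lcujz" -> "LCUJZ" -> "ZJUCL"
  "ijrg" -> "g" -> "G" -> "G"
  "drioemun" -> "oemun" -> "OEMUN" -> "NUMEO"
  probe: "dnjlxicthsje" -> "lxicthsje" -> "LXICTHSJE" -> "EJSHTCIXL"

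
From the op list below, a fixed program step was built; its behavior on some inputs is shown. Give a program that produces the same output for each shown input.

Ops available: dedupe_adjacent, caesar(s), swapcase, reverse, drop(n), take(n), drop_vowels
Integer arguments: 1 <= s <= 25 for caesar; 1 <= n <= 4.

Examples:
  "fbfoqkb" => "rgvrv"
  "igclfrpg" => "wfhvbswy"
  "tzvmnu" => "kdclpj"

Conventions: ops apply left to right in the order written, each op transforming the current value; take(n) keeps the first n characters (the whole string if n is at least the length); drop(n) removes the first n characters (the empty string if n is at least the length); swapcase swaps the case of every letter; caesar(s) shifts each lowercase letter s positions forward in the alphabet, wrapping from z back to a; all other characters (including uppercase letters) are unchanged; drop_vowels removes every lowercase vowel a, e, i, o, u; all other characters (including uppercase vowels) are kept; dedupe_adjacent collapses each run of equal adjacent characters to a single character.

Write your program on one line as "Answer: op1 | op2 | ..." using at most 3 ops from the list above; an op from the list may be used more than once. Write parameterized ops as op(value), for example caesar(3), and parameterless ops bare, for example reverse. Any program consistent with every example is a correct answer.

caesar(16) | drop_vowels | reverse

Check, running the answer program on each example:
  "fbfoqkb" -> "vrvegar" -> "vrvgr" -> "rgvrv"
  "igclfrpg" -> "ywsbvhfw" -> "ywsbvhfw" -> "wfhvbswy"
  "tzvmnu" -> "jplcdk" -> "jplcdk" -> "kdclpj"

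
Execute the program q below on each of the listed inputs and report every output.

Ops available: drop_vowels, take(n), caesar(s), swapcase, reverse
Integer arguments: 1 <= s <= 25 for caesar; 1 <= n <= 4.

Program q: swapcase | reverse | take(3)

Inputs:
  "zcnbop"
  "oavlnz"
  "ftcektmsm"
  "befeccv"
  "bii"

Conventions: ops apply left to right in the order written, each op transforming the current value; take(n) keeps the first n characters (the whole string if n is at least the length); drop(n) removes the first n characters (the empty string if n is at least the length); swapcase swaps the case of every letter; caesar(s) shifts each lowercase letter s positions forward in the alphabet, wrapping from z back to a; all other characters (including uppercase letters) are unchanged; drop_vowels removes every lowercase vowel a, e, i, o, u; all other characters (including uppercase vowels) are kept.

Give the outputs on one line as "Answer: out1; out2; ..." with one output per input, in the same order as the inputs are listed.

"POB"; "ZNL"; "MSM"; "VCC"; "IIB"

Execution, op by op:
  "zcnbop" -> "ZCNBOP" -> "POBNCZ" -> "POB"
  "oavlnz" -> "OAVLNZ" -> "ZNLVAO" -> "ZNL"
  "ftcektmsm" -> "FTCEKTMSM" -> "MSMTKECTF" -> "MSM"
  "befeccv" -> "BEFECCV" -> "VCCEFEB" -> "VCC"
  "bii" -> "BII" -> "IIB" -> "IIB"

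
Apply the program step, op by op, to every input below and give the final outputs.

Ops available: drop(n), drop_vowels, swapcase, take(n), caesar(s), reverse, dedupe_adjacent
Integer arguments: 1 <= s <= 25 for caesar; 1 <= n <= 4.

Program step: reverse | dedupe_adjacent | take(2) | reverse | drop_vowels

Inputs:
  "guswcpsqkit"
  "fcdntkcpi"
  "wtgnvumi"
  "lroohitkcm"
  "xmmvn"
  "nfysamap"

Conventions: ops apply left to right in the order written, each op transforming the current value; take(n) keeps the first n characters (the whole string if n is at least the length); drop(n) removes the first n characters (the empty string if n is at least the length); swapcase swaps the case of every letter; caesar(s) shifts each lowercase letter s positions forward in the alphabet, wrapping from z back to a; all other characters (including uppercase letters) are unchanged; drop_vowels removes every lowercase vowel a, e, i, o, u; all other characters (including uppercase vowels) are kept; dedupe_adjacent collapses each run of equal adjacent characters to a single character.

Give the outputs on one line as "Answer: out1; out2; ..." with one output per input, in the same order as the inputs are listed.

Execution, op by op:
  "guswcpsqkit" -> "tikqspcwsug" -> "tikqspcwsug" -> "ti" -> "it" -> "t"
  "fcdntkcpi" -> "ipcktndcf" -> "ipcktndcf" -> "ip" -> "pi" -> "p"
  "wtgnvumi" -> "imuvngtw" -> "imuvngtw" -> "im" -> "mi" -> "m"
  "lroohitkcm" -> "mcktihoorl" -> "mcktihorl" -> "mc" -> "cm" -> "cm"
  "xmmvn" -> "nvmmx" -> "nvmx" -> "nv" -> "vn" -> "vn"
  "nfysamap" -> "pamasyfn" -> "pamasyfn" -> "pa" -> "ap" -> "p"

"t"; "p"; "m"; "cm"; "vn"; "p"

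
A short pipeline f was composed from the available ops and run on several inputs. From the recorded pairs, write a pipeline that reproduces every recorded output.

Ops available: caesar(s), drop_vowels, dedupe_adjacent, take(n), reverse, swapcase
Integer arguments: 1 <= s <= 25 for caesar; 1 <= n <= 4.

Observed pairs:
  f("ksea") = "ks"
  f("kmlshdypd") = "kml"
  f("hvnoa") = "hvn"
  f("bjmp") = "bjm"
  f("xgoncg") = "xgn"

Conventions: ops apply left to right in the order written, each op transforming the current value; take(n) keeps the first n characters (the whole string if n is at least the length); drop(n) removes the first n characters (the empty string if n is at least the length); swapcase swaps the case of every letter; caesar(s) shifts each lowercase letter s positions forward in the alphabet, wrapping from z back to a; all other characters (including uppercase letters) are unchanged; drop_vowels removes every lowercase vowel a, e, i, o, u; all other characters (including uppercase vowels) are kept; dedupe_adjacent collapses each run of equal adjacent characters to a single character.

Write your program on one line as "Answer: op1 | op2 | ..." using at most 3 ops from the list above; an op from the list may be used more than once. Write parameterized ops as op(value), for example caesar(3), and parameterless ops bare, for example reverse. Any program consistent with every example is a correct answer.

drop_vowels | take(3)

Check, running the answer program on each example:
  "ksea" -> "ks" -> "ks"
  "kmlshdypd" -> "kmlshdypd" -> "kml"
  "hvnoa" -> "hvn" -> "hvn"
  "bjmp" -> "bjmp" -> "bjm"
  "xgoncg" -> "xgncg" -> "xgn"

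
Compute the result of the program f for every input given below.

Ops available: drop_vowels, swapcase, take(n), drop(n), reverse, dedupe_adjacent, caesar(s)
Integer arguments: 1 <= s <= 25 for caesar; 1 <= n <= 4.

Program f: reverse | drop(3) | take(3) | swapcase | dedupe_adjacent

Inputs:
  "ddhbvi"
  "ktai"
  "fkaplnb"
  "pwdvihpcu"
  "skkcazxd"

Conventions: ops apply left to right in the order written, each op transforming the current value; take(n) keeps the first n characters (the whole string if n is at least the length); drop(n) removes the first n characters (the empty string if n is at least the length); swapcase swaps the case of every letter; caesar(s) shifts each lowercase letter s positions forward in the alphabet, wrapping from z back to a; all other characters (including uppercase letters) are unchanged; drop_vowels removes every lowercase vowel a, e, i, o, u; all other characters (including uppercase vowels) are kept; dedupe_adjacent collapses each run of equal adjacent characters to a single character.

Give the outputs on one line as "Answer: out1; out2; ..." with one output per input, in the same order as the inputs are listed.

Execution, op by op:
  "ddhbvi" -> "ivbhdd" -> "hdd" -> "hdd" -> "HDD" -> "HD"
  "ktai" -> "iatk" -> "k" -> "k" -> "K" -> "K"
  "fkaplnb" -> "bnlpakf" -> "pakf" -> "pak" -> "PAK" -> "PAK"
  "pwdvihpcu" -> "ucphivdwp" -> "hivdwp" -> "hiv" -> "HIV" -> "HIV"
  "skkcazxd" -> "dxzackks" -> "ackks" -> "ack" -> "ACK" -> "ACK"

"HD"; "K"; "PAK"; "HIV"; "ACK"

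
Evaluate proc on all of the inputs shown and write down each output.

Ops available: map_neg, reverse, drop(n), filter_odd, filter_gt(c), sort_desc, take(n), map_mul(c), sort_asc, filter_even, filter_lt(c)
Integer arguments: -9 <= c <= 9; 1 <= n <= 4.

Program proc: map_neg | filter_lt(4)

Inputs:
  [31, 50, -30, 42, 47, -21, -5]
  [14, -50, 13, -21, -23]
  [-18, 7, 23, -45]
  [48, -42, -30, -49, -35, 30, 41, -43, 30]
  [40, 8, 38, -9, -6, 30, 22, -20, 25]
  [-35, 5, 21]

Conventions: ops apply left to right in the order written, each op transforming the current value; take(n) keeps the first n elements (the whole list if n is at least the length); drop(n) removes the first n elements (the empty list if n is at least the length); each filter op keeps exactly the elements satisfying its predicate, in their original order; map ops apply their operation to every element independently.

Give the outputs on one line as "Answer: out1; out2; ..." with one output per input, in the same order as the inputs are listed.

[-31, -50, -42, -47]; [-14, -13]; [-7, -23]; [-48, -30, -41, -30]; [-40, -8, -38, -30, -22, -25]; [-5, -21]

Execution, op by op:
  [31, 50, -30, 42, 47, -21, -5] -> [-31, -50, 30, -42, -47, 21, 5] -> [-31, -50, -42, -47]
  [14, -50, 13, -21, -23] -> [-14, 50, -13, 21, 23] -> [-14, -13]
  [-18, 7, 23, -45] -> [18, -7, -23, 45] -> [-7, -23]
  [48, -42, -30, -49, -35, 30, 41, -43, 30] -> [-48, 42, 30, 49, 35, -30, -41, 43, -30] -> [-48, -30, -41, -30]
  [40, 8, 38, -9, -6, 30, 22, -20, 25] -> [-40, -8, -38, 9, 6, -30, -22, 20, -25] -> [-40, -8, -38, -30, -22, -25]
  [-35, 5, 21] -> [35, -5, -21] -> [-5, -21]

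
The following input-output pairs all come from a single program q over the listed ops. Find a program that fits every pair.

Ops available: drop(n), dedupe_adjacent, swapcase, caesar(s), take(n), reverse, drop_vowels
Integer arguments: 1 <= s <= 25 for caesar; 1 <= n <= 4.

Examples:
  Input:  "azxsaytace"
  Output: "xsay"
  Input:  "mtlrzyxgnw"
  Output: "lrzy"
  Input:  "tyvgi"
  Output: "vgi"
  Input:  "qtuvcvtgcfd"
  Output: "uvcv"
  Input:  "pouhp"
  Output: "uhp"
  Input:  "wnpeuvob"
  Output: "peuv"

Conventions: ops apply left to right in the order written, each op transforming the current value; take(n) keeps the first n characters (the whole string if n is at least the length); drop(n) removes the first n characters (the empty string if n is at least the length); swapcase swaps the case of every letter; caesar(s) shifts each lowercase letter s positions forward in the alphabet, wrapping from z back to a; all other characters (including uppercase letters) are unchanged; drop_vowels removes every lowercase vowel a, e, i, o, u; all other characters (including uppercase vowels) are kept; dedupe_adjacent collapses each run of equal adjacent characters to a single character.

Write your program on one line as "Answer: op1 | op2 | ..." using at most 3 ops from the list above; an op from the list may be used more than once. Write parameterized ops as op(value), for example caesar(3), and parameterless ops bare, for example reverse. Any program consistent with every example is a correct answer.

drop(2) | take(4)

Check, running the answer program on each example:
  "azxsaytace" -> "xsaytace" -> "xsay"
  "mtlrzyxgnw" -> "lrzyxgnw" -> "lrzy"
  "tyvgi" -> "vgi" -> "vgi"
  "qtuvcvtgcfd" -> "uvcvtgcfd" -> "uvcv"
  "pouhp" -> "uhp" -> "uhp"
  "wnpeuvob" -> "peuvob" -> "peuv"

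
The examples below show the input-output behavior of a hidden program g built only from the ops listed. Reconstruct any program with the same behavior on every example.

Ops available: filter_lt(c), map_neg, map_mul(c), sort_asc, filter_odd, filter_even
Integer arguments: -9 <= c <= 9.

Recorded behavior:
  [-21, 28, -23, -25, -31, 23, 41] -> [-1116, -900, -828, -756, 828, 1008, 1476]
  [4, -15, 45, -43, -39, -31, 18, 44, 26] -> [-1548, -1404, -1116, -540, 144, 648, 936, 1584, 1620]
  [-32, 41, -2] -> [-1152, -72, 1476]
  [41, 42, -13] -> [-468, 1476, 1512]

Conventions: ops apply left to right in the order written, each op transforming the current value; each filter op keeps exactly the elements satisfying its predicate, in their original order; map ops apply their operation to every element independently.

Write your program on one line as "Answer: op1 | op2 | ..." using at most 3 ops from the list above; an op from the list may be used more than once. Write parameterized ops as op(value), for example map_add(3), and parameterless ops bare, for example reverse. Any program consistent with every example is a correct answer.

map_mul(6) | map_mul(6) | sort_asc

Check, running the answer program on each example:
  [-21, 28, -23, -25, -31, 23, 41] -> [-126, 168, -138, -150, -186, 138, 246] -> [-756, 1008, -828, -900, -1116, 828, 1476] -> [-1116, -900, -828, -756, 828, 1008, 1476]
  [4, -15, 45, -43, -39, -31, 18, 44, 26] -> [24, -90, 270, -258, -234, -186, 108, 264, 156] -> [144, -540, 1620, -1548, -1404, -1116, 648, 1584, 936] -> [-1548, -1404, -1116, -540, 144, 648, 936, 1584, 1620]
  [-32, 41, -2] -> [-192, 246, -12] -> [-1152, 1476, -72] -> [-1152, -72, 1476]
  [41, 42, -13] -> [246, 252, -78] -> [1476, 1512, -468] -> [-468, 1476, 1512]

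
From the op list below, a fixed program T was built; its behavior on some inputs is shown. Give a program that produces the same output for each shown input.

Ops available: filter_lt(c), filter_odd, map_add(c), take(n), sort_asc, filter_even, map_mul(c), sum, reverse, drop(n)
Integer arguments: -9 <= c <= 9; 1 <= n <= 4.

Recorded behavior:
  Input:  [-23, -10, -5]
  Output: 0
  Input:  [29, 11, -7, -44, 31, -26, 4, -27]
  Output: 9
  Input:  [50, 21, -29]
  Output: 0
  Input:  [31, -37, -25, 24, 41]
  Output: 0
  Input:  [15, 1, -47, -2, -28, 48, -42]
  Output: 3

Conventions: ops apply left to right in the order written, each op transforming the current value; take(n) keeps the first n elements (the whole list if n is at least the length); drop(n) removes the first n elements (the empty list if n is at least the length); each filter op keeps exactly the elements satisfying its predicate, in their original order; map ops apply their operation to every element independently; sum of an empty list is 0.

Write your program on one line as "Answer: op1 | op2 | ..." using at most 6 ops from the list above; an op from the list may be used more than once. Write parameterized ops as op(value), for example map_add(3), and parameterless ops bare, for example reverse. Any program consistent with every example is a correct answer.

sort_asc | filter_lt(7) | drop(3) | map_mul(-3) | sum

Check, running the answer program on each example:
  [-23, -10, -5] -> [-23, -10, -5] -> [-23, -10, -5] -> [] -> [] -> 0
  [29, 11, -7, -44, 31, -26, 4, -27] -> [-44, -27, -26, -7, 4, 11, 29, 31] -> [-44, -27, -26, -7, 4] -> [-7, 4] -> [21, -12] -> 9
  [50, 21, -29] -> [-29, 21, 50] -> [-29] -> [] -> [] -> 0
  [31, -37, -25, 24, 41] -> [-37, -25, 24, 31, 41] -> [-37, -25] -> [] -> [] -> 0
  [15, 1, -47, -2, -28, 48, -42] -> [-47, -42, -28, -2, 1, 15, 48] -> [-47, -42, -28, -2, 1] -> [-2, 1] -> [6, -3] -> 3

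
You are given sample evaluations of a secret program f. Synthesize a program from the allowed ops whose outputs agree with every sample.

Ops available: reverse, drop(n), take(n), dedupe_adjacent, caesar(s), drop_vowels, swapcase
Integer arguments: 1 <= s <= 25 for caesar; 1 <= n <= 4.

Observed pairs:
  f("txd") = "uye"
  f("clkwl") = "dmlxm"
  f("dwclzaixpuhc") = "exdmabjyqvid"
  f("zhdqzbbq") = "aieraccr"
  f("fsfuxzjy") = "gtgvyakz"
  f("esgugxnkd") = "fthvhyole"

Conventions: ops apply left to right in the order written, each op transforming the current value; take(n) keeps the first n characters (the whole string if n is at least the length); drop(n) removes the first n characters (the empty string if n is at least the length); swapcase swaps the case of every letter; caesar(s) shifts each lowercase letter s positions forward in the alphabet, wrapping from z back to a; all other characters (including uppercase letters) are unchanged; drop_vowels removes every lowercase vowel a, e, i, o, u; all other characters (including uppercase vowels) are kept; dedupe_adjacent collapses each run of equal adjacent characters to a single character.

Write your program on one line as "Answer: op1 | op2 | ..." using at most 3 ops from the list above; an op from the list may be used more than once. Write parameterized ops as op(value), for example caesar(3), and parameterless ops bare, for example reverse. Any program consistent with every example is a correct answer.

caesar(22) | caesar(5)

Check, running the answer program on each example:
  "txd" -> "ptz" -> "uye"
  "clkwl" -> "yhgsh" -> "dmlxm"
  "dwclzaixpuhc" -> "zsyhvwetlqdy" -> "exdmabjyqvid"
  "zhdqzbbq" -> "vdzmvxxm" -> "aieraccr"
  "fsfuxzjy" -> "bobqtvfu" -> "gtgvyakz"
  "esgugxnkd" -> "aocqctjgz" -> "fthvhyole"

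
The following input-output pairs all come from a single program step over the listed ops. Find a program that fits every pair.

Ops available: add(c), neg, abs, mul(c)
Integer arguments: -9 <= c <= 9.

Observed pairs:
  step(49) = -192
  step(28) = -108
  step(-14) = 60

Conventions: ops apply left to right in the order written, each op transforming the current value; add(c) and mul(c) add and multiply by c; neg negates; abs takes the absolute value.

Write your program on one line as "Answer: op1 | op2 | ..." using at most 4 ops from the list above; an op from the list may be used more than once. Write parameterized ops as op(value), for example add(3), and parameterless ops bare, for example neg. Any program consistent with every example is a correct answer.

mul(4) | add(-4) | neg

Check, running the answer program on each example:
  49 -> 196 -> 192 -> -192
  28 -> 112 -> 108 -> -108
  -14 -> -56 -> -60 -> 60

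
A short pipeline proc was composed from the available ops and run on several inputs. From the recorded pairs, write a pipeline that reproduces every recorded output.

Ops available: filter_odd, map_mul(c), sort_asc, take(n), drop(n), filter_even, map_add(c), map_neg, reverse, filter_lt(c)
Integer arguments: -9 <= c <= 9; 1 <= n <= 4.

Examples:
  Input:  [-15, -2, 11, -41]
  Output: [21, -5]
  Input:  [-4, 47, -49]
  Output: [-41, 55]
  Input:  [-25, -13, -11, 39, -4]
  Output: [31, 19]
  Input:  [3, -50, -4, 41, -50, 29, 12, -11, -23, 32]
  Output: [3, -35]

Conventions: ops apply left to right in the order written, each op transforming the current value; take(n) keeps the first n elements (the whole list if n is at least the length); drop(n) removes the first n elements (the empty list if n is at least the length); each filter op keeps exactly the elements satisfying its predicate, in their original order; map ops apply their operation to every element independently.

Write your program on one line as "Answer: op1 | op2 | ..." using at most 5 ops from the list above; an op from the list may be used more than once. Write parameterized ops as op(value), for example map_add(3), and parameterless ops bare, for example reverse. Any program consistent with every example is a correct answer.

map_neg | map_add(-3) | map_add(9) | filter_odd | take(2)

Check, running the answer program on each example:
  [-15, -2, 11, -41] -> [15, 2, -11, 41] -> [12, -1, -14, 38] -> [21, 8, -5, 47] -> [21, -5, 47] -> [21, -5]
  [-4, 47, -49] -> [4, -47, 49] -> [1, -50, 46] -> [10, -41, 55] -> [-41, 55] -> [-41, 55]
  [-25, -13, -11, 39, -4] -> [25, 13, 11, -39, 4] -> [22, 10, 8, -42, 1] -> [31, 19, 17, -33, 10] -> [31, 19, 17, -33] -> [31, 19]
  [3, -50, -4, 41, -50, 29, 12, -11, -23, 32] -> [-3, 50, 4, -41, 50, -29, -12, 11, 23, -32] -> [-6, 47, 1, -44, 47, -32, -15, 8, 20, -35] -> [3, 56, 10, -35, 56, -23, -6, 17, 29, -26] -> [3, -35, -23, 17, 29] -> [3, -35]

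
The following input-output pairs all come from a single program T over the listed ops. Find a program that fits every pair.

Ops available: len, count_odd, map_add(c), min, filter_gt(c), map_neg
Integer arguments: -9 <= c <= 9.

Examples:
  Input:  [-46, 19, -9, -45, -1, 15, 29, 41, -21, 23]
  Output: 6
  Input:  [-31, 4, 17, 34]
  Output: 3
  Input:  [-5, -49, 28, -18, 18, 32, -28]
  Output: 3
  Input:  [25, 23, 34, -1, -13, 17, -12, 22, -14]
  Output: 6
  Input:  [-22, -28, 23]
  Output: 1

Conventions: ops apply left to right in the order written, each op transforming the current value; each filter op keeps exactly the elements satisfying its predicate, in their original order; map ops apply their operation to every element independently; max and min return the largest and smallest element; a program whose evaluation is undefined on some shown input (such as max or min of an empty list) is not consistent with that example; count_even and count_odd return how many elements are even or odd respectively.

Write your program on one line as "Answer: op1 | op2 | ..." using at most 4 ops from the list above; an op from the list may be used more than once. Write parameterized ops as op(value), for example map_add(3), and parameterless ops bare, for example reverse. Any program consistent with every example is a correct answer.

filter_gt(-2) | map_add(5) | len

Check, running the answer program on each example:
  [-46, 19, -9, -45, -1, 15, 29, 41, -21, 23] -> [19, -1, 15, 29, 41, 23] -> [24, 4, 20, 34, 46, 28] -> 6
  [-31, 4, 17, 34] -> [4, 17, 34] -> [9, 22, 39] -> 3
  [-5, -49, 28, -18, 18, 32, -28] -> [28, 18, 32] -> [33, 23, 37] -> 3
  [25, 23, 34, -1, -13, 17, -12, 22, -14] -> [25, 23, 34, -1, 17, 22] -> [30, 28, 39, 4, 22, 27] -> 6
  [-22, -28, 23] -> [23] -> [28] -> 1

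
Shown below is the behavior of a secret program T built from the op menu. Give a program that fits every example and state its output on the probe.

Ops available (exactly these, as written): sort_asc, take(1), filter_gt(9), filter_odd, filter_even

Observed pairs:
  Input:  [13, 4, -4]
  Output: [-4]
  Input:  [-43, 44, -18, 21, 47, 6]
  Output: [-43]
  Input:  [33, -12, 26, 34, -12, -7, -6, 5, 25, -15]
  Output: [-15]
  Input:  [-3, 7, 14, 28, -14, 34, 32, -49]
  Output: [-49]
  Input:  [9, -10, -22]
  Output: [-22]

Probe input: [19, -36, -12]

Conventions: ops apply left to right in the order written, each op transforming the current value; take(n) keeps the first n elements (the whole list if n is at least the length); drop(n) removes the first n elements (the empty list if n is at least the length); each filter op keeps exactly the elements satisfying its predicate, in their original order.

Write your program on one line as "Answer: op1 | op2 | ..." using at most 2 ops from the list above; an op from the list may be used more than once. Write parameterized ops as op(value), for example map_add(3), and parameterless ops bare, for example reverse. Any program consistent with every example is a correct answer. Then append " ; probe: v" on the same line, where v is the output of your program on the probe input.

sort_asc | take(1) ; probe: [-36]

Check, running the answer program on each example:
  [13, 4, -4] -> [-4, 4, 13] -> [-4]
  [-43, 44, -18, 21, 47, 6] -> [-43, -18, 6, 21, 44, 47] -> [-43]
  [33, -12, 26, 34, -12, -7, -6, 5, 25, -15] -> [-15, -12, -12, -7, -6, 5, 25, 26, 33, 34] -> [-15]
  [-3, 7, 14, 28, -14, 34, 32, -49] -> [-49, -14, -3, 7, 14, 28, 32, 34] -> [-49]
  [9, -10, -22] -> [-22, -10, 9] -> [-22]
  probe: [19, -36, -12] -> [-36, -12, 19] -> [-36]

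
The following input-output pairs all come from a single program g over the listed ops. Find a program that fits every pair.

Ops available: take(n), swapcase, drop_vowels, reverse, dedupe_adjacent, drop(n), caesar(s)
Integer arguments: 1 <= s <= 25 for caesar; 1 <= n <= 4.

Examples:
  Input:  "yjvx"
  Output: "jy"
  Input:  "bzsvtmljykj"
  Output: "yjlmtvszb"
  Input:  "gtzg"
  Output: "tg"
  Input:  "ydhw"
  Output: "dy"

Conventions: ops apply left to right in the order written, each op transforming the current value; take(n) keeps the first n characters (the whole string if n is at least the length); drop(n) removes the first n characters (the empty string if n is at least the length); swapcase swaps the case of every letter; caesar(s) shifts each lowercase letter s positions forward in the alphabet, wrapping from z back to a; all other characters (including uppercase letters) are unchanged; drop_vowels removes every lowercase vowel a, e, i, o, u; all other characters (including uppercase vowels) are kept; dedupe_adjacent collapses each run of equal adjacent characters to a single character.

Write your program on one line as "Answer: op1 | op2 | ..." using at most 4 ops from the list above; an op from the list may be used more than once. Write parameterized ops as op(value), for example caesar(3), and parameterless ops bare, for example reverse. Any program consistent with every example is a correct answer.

swapcase | reverse | swapcase | drop(2)

Check, running the answer program on each example:
  "yjvx" -> "YJVX" -> "XVJY" -> "xvjy" -> "jy"
  "bzsvtmljykj" -> "BZSVTMLJYKJ" -> "JKYJLMTVSZB" -> "jkyjlmtvszb" -> "yjlmtvszb"
  "gtzg" -> "GTZG" -> "GZTG" -> "gztg" -> "tg"
  "ydhw" -> "YDHW" -> "WHDY" -> "whdy" -> "dy"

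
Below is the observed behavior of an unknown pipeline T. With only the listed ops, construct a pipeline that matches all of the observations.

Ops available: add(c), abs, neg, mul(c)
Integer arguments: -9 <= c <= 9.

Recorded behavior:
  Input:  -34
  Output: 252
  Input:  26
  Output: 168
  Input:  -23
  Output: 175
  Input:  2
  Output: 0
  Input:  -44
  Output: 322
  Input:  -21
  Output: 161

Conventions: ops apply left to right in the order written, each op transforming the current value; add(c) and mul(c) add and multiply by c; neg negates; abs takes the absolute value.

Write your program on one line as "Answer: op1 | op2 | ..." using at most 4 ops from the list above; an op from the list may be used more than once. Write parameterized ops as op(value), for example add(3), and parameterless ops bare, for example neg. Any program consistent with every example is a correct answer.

add(-2) | abs | mul(7)

Check, running the answer program on each example:
  -34 -> -36 -> 36 -> 252
  26 -> 24 -> 24 -> 168
  -23 -> -25 -> 25 -> 175
  2 -> 0 -> 0 -> 0
  -44 -> -46 -> 46 -> 322
  -21 -> -23 -> 23 -> 161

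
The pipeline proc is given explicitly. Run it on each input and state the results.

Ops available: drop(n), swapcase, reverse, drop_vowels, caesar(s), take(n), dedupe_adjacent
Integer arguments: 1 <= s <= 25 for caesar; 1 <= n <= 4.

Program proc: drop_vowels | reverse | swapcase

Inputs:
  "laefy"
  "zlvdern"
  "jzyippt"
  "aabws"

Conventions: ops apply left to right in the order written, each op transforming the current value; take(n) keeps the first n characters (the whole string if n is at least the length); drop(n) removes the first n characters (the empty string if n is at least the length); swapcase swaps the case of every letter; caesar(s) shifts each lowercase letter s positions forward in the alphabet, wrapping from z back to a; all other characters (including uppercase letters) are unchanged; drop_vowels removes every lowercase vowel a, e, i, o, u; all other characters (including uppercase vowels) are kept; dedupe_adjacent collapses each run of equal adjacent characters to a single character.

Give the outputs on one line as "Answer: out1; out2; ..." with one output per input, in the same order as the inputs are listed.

Execution, op by op:
  "laefy" -> "lfy" -> "yfl" -> "YFL"
  "zlvdern" -> "zlvdrn" -> "nrdvlz" -> "NRDVLZ"
  "jzyippt" -> "jzyppt" -> "tppyzj" -> "TPPYZJ"
  "aabws" -> "bws" -> "swb" -> "SWB"

"YFL"; "NRDVLZ"; "TPPYZJ"; "SWB"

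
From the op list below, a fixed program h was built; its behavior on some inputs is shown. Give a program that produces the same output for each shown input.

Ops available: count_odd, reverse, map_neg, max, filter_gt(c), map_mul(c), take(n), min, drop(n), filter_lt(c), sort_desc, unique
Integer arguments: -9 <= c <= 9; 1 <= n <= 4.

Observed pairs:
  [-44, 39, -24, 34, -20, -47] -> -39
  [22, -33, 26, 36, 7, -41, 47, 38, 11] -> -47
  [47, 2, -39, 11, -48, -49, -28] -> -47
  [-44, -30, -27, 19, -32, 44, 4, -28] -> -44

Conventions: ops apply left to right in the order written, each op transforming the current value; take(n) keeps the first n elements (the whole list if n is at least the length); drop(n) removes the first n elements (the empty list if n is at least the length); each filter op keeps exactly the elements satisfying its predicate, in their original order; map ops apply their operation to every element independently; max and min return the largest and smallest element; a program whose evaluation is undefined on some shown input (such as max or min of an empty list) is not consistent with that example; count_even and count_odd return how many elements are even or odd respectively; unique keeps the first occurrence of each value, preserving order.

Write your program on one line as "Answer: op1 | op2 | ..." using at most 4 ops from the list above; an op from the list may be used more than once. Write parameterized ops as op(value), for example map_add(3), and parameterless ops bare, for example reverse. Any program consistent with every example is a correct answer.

sort_desc | map_neg | reverse | min

Check, running the answer program on each example:
  [-44, 39, -24, 34, -20, -47] -> [39, 34, -20, -24, -44, -47] -> [-39, -34, 20, 24, 44, 47] -> [47, 44, 24, 20, -34, -39] -> -39
  [22, -33, 26, 36, 7, -41, 47, 38, 11] -> [47, 38, 36, 26, 22, 11, 7, -33, -41] -> [-47, -38, -36, -26, -22, -11, -7, 33, 41] -> [41, 33, -7, -11, -22, -26, -36, -38, -47] -> -47
  [47, 2, -39, 11, -48, -49, -28] -> [47, 11, 2, -28, -39, -48, -49] -> [-47, -11, -2, 28, 39, 48, 49] -> [49, 48, 39, 28, -2, -11, -47] -> -47
  [-44, -30, -27, 19, -32, 44, 4, -28] -> [44, 19, 4, -27, -28, -30, -32, -44] -> [-44, -19, -4, 27, 28, 30, 32, 44] -> [44, 32, 30, 28, 27, -4, -19, -44] -> -44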